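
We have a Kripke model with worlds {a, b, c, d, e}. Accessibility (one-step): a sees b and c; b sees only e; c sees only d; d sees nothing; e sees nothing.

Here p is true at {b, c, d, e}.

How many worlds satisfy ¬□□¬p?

a: □□¬p is F. ✓
b: □□¬p is T. ✗
c: □□¬p is T. ✗
d: □□¬p is T. ✗
e: □□¬p is T. ✗
Satisfying worlds: {a}.

1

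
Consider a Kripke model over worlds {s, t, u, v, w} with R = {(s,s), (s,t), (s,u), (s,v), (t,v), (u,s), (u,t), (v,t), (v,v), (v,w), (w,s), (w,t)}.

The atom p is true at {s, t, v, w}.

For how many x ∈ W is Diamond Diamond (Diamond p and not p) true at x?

s: successors {s, t, u, v}; Diamond (Diamond p and not p) there: s:T, t:F, u:F, v:F. ✓
t: successors {v}; Diamond (Diamond p and not p) there: v:F. ✗
u: successors {s, t}; Diamond (Diamond p and not p) there: s:T, t:F. ✓
v: successors {t, v, w}; Diamond (Diamond p and not p) there: t:F, v:F, w:F. ✗
w: successors {s, t}; Diamond (Diamond p and not p) there: s:T, t:F. ✓
Satisfying worlds: {s, u, w}.

3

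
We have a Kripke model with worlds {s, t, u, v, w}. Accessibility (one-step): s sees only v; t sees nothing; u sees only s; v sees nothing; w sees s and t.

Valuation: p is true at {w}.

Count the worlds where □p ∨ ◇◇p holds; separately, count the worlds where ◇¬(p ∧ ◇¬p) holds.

2 and 3

For □p ∨ ◇◇p:
s: □p is F, ◇◇p is F. ✗
t: □p is T, ◇◇p is F. ✓
u: □p is F, ◇◇p is F. ✗
v: □p is T, ◇◇p is F. ✓
w: □p is F, ◇◇p is F. ✗
— 2 worlds.
For ◇¬(p ∧ ◇¬p):
s: successors {v}; ¬(p ∧ ◇¬p) there: v:T. ✓
t: no successors, so ◇¬(p ∧ ◇¬p) fails. ✗
u: successors {s}; ¬(p ∧ ◇¬p) there: s:T. ✓
v: no successors, so ◇¬(p ∧ ◇¬p) fails. ✗
w: successors {s, t}; ¬(p ∧ ◇¬p) there: s:T, t:T. ✓
— 3 worlds.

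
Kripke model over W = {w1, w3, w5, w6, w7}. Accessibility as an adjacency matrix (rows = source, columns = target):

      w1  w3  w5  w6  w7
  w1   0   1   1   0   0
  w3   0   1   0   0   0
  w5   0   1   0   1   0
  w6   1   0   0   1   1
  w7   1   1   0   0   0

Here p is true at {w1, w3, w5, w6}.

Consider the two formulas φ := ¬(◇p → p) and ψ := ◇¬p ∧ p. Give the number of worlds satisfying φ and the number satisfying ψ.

For ¬(◇p → p):
w1: ◇p → p is T. ✗
w3: ◇p → p is T. ✗
w5: ◇p → p is T. ✗
w6: ◇p → p is T. ✗
w7: ◇p → p is F. ✓
— 1 world.
For ◇¬p ∧ p:
w1: ◇¬p is F, p is T. ✗
w3: ◇¬p is F, p is T. ✗
w5: ◇¬p is F, p is T. ✗
w6: ◇¬p is T, p is T. ✓
w7: ◇¬p is F, p is F. ✗
— 1 world.

1 and 1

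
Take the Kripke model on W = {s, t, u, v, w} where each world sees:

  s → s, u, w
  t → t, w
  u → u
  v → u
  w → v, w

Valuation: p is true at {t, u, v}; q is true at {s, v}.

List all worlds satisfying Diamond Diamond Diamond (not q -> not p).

{s, t, w}

s: successors {s, u, w}; Diamond Diamond (not q -> not p) there: s:T, u:F, w:T. ✓
t: successors {t, w}; Diamond Diamond (not q -> not p) there: t:T, w:T. ✓
u: successors {u}; Diamond Diamond (not q -> not p) there: u:F. ✗
v: successors {u}; Diamond Diamond (not q -> not p) there: u:F. ✗
w: successors {v, w}; Diamond Diamond (not q -> not p) there: v:F, w:T. ✓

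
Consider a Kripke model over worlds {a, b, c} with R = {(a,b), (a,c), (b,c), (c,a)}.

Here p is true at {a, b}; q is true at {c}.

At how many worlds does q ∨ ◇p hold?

2

a: q is F, ◇p is T. ✓
b: q is F, ◇p is F. ✗
c: q is T, ◇p is T. ✓
Satisfying worlds: {a, c}.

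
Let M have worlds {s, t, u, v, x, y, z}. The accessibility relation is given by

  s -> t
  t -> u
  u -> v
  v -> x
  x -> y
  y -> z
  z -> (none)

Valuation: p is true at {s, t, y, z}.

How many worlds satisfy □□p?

4

s: successors {t}; □p there: t:F. ✗
t: successors {u}; □p there: u:F. ✗
u: successors {v}; □p there: v:F. ✗
v: successors {x}; □p there: x:T. ✓
x: successors {y}; □p there: y:T. ✓
y: successors {z}; □p there: z:T. ✓
z: no successors, so □□p holds vacuously. ✓
Satisfying worlds: {v, x, y, z}.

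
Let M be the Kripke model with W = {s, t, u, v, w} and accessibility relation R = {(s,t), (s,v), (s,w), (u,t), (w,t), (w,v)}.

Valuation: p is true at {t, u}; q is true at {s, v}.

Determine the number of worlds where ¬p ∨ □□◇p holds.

5

s: ¬p is T, □□◇p is F. ✓
t: ¬p is F, □□◇p is T. ✓
u: ¬p is F, □□◇p is T. ✓
v: ¬p is T, □□◇p is T. ✓
w: ¬p is T, □□◇p is T. ✓
Satisfying worlds: {s, t, u, v, w}.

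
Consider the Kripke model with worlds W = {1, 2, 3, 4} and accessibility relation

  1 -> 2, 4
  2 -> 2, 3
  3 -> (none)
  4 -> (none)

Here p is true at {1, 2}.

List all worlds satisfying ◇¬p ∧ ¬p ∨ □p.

{3, 4}

1: ◇¬p ∧ ¬p is F, □p is F. ✗
2: ◇¬p ∧ ¬p is F, □p is F. ✗
3: ◇¬p ∧ ¬p is F, □p is T. ✓
4: ◇¬p ∧ ¬p is F, □p is T. ✓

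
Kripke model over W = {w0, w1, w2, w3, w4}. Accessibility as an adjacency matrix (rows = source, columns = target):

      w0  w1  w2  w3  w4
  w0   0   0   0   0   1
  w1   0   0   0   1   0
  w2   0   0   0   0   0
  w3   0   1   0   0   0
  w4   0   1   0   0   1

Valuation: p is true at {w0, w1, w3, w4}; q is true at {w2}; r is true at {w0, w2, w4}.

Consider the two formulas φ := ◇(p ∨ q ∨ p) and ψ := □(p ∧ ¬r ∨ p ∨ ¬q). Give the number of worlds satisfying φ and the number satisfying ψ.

4 and 5

For ◇(p ∨ q ∨ p):
w0: successors {w4}; p ∨ q ∨ p there: w4:T. ✓
w1: successors {w3}; p ∨ q ∨ p there: w3:T. ✓
w2: no successors, so ◇(p ∨ q ∨ p) fails. ✗
w3: successors {w1}; p ∨ q ∨ p there: w1:T. ✓
w4: successors {w1, w4}; p ∨ q ∨ p there: w1:T, w4:T. ✓
— 4 worlds.
For □(p ∧ ¬r ∨ p ∨ ¬q):
w0: successors {w4}; p ∧ ¬r ∨ p ∨ ¬q there: w4:T. ✓
w1: successors {w3}; p ∧ ¬r ∨ p ∨ ¬q there: w3:T. ✓
w2: no successors, so □(p ∧ ¬r ∨ p ∨ ¬q) holds vacuously. ✓
w3: successors {w1}; p ∧ ¬r ∨ p ∨ ¬q there: w1:T. ✓
w4: successors {w1, w4}; p ∧ ¬r ∨ p ∨ ¬q there: w1:T, w4:T. ✓
— 5 worlds.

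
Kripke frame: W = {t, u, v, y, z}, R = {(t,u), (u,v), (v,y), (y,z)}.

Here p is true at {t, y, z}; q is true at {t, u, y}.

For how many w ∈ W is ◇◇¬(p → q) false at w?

4

t: successors {u}; ◇¬(p → q) there: u:F. ✗
u: successors {v}; ◇¬(p → q) there: v:F. ✗
v: successors {y}; ◇¬(p → q) there: y:T. ✓
y: successors {z}; ◇¬(p → q) there: z:F. ✗
z: no successors, so ◇◇¬(p → q) fails. ✗
Satisfying worlds: {v}.
So ◇◇¬(p → q) fails at the other 4 worlds.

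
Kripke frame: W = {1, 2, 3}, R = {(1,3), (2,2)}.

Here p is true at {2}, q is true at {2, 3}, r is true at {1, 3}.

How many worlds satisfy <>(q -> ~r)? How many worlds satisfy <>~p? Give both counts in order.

1 and 1

For <>(q -> ~r):
1: successors {3}; q -> ~r there: 3:F. ✗
2: successors {2}; q -> ~r there: 2:T. ✓
3: no successors, so <>(q -> ~r) fails. ✗
— 1 world.
For <>~p:
1: successors {3}; ~p there: 3:T. ✓
2: successors {2}; ~p there: 2:F. ✗
3: no successors, so <>~p fails. ✗
— 1 world.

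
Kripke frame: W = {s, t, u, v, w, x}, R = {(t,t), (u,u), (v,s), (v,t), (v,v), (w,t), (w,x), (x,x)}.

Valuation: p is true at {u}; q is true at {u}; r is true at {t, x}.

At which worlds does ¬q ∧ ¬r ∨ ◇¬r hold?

{s, u, v, w}

s: ¬q ∧ ¬r is T, ◇¬r is F. ✓
t: ¬q ∧ ¬r is F, ◇¬r is F. ✗
u: ¬q ∧ ¬r is F, ◇¬r is T. ✓
v: ¬q ∧ ¬r is T, ◇¬r is T. ✓
w: ¬q ∧ ¬r is T, ◇¬r is F. ✓
x: ¬q ∧ ¬r is F, ◇¬r is F. ✗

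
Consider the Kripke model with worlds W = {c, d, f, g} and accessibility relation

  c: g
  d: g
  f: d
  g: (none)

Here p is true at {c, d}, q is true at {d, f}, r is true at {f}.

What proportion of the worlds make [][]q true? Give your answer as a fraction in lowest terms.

c: successors {g}; []q there: g:T. ✓
d: successors {g}; []q there: g:T. ✓
f: successors {d}; []q there: d:F. ✗
g: no successors, so [][]q holds vacuously. ✓
That's 3 of 4 worlds, so 3/4.

3/4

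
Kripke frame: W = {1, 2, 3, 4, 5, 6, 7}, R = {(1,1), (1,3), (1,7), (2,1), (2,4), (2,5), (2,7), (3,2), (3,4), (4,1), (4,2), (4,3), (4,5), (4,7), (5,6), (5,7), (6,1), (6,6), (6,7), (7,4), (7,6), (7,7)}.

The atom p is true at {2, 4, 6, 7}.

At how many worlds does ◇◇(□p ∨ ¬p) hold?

1: successors {1, 3, 7}; ◇(□p ∨ ¬p) there: 1:T, 3:F, 7:T. ✓
2: successors {1, 4, 5, 7}; ◇(□p ∨ ¬p) there: 1:T, 4:T, 5:T, 7:T. ✓
3: successors {2, 4}; ◇(□p ∨ ¬p) there: 2:T, 4:T. ✓
4: successors {1, 2, 3, 5, 7}; ◇(□p ∨ ¬p) there: 1:T, 2:T, 3:F, 5:T, 7:T. ✓
5: successors {6, 7}; ◇(□p ∨ ¬p) there: 6:T, 7:T. ✓
6: successors {1, 6, 7}; ◇(□p ∨ ¬p) there: 1:T, 6:T, 7:T. ✓
7: successors {4, 6, 7}; ◇(□p ∨ ¬p) there: 4:T, 6:T, 7:T. ✓
Satisfying worlds: {1, 2, 3, 4, 5, 6, 7}.

7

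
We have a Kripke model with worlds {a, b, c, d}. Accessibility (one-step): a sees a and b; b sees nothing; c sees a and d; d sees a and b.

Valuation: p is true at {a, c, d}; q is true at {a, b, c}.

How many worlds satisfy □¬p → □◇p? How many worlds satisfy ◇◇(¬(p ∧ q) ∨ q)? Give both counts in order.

4 and 3

For □¬p → □◇p:
a: □¬p is F, □◇p is F. ✓
b: □¬p is T, □◇p is T. ✓
c: □¬p is F, □◇p is T. ✓
d: □¬p is F, □◇p is F. ✓
— 4 worlds.
For ◇◇(¬(p ∧ q) ∨ q):
a: successors {a, b}; ◇(¬(p ∧ q) ∨ q) there: a:T, b:F. ✓
b: no successors, so ◇◇(¬(p ∧ q) ∨ q) fails. ✗
c: successors {a, d}; ◇(¬(p ∧ q) ∨ q) there: a:T, d:T. ✓
d: successors {a, b}; ◇(¬(p ∧ q) ∨ q) there: a:T, b:F. ✓
— 3 worlds.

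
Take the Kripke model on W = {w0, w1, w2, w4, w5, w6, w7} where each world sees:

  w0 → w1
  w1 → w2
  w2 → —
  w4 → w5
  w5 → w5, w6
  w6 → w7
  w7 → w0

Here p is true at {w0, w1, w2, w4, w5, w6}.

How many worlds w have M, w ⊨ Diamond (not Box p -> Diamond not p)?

w0: successors {w1}; not Box p -> Diamond not p there: w1:T. ✓
w1: successors {w2}; not Box p -> Diamond not p there: w2:T. ✓
w2: no successors, so Diamond (not Box p -> Diamond not p) fails. ✗
w4: successors {w5}; not Box p -> Diamond not p there: w5:T. ✓
w5: successors {w5, w6}; not Box p -> Diamond not p there: w5:T, w6:T. ✓
w6: successors {w7}; not Box p -> Diamond not p there: w7:T. ✓
w7: successors {w0}; not Box p -> Diamond not p there: w0:T. ✓
Satisfying worlds: {w0, w1, w4, w5, w6, w7}.

6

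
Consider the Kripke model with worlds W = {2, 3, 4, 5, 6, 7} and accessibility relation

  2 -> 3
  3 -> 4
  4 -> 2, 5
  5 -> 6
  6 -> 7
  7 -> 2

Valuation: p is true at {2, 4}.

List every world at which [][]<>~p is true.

2: successors {3}; []<>~p there: 3:T. ✓
3: successors {4}; []<>~p there: 4:T. ✓
4: successors {2, 5}; []<>~p there: 2:F, 5:T. ✗
5: successors {6}; []<>~p there: 6:F. ✗
6: successors {7}; []<>~p there: 7:T. ✓
7: successors {2}; []<>~p there: 2:F. ✗

{2, 3, 6}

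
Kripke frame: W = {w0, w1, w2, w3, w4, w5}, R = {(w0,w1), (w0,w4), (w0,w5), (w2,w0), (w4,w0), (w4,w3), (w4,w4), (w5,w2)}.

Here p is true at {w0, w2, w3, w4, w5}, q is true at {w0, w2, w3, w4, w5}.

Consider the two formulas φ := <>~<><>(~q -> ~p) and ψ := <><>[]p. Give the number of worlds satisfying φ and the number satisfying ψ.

2 and 3

For <>~<><>(~q -> ~p):
w0: successors {w1, w4, w5}; ~<><>(~q -> ~p) there: w1:T, w4:F, w5:F. ✓
w1: no successors, so <>~<><>(~q -> ~p) fails. ✗
w2: successors {w0}; ~<><>(~q -> ~p) there: w0:F. ✗
w3: no successors, so <>~<><>(~q -> ~p) fails. ✗
w4: successors {w0, w3, w4}; ~<><>(~q -> ~p) there: w0:F, w3:T, w4:F. ✓
w5: successors {w2}; ~<><>(~q -> ~p) there: w2:F. ✗
— 2 worlds.
For <><>[]p:
w0: successors {w1, w4, w5}; <>[]p there: w1:F, w4:T, w5:T. ✓
w1: no successors, so <><>[]p fails. ✗
w2: successors {w0}; <>[]p there: w0:T. ✓
w3: no successors, so <><>[]p fails. ✗
w4: successors {w0, w3, w4}; <>[]p there: w0:T, w3:F, w4:T. ✓
w5: successors {w2}; <>[]p there: w2:F. ✗
— 3 worlds.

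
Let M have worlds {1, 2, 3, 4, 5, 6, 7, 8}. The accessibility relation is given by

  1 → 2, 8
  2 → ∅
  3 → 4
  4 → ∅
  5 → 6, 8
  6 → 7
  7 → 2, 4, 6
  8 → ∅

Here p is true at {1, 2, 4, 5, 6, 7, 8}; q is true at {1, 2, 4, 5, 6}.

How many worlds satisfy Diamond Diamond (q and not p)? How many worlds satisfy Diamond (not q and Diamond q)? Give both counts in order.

For Diamond Diamond (q and not p):
1: successors {2, 8}; Diamond (q and not p) there: 2:F, 8:F. ✗
2: no successors, so Diamond Diamond (q and not p) fails. ✗
3: successors {4}; Diamond (q and not p) there: 4:F. ✗
4: no successors, so Diamond Diamond (q and not p) fails. ✗
5: successors {6, 8}; Diamond (q and not p) there: 6:F, 8:F. ✗
6: successors {7}; Diamond (q and not p) there: 7:F. ✗
7: successors {2, 4, 6}; Diamond (q and not p) there: 2:F, 4:F, 6:F. ✗
8: no successors, so Diamond Diamond (q and not p) fails. ✗
— 0 worlds.
For Diamond (not q and Diamond q):
1: successors {2, 8}; not q and Diamond q there: 2:F, 8:F. ✗
2: no successors, so Diamond (not q and Diamond q) fails. ✗
3: successors {4}; not q and Diamond q there: 4:F. ✗
4: no successors, so Diamond (not q and Diamond q) fails. ✗
5: successors {6, 8}; not q and Diamond q there: 6:F, 8:F. ✗
6: successors {7}; not q and Diamond q there: 7:T. ✓
7: successors {2, 4, 6}; not q and Diamond q there: 2:F, 4:F, 6:F. ✗
8: no successors, so Diamond (not q and Diamond q) fails. ✗
— 1 world.

0 and 1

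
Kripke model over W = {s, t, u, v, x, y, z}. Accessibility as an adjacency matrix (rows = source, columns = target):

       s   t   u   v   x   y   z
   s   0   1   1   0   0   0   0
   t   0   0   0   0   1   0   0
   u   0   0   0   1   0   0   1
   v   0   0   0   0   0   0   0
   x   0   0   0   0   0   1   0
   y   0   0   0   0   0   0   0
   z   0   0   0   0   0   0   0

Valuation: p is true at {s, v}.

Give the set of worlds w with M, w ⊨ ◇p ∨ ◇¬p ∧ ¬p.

s: ◇p is F, ◇¬p ∧ ¬p is F. ✗
t: ◇p is F, ◇¬p ∧ ¬p is T. ✓
u: ◇p is T, ◇¬p ∧ ¬p is T. ✓
v: ◇p is F, ◇¬p ∧ ¬p is F. ✗
x: ◇p is F, ◇¬p ∧ ¬p is T. ✓
y: ◇p is F, ◇¬p ∧ ¬p is F. ✗
z: ◇p is F, ◇¬p ∧ ¬p is F. ✗

{t, u, x}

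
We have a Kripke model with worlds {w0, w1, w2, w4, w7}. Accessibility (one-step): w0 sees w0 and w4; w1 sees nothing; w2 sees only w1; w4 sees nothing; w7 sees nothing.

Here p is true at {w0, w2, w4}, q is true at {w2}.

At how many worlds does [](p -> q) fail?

1

w0: successors {w0, w4}; p -> q there: w0:F, w4:F. ✗
w1: no successors, so [](p -> q) holds vacuously. ✓
w2: successors {w1}; p -> q there: w1:T. ✓
w4: no successors, so [](p -> q) holds vacuously. ✓
w7: no successors, so [](p -> q) holds vacuously. ✓
Satisfying worlds: {w1, w2, w4, w7}.
So [](p -> q) fails at the other 1 world.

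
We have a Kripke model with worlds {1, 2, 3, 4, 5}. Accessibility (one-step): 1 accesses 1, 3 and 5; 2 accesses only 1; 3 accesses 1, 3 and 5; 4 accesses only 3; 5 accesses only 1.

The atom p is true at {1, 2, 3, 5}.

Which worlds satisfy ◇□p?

1: successors {1, 3, 5}; □p there: 1:T, 3:T, 5:T. ✓
2: successors {1}; □p there: 1:T. ✓
3: successors {1, 3, 5}; □p there: 1:T, 3:T, 5:T. ✓
4: successors {3}; □p there: 3:T. ✓
5: successors {1}; □p there: 1:T. ✓

{1, 2, 3, 4, 5}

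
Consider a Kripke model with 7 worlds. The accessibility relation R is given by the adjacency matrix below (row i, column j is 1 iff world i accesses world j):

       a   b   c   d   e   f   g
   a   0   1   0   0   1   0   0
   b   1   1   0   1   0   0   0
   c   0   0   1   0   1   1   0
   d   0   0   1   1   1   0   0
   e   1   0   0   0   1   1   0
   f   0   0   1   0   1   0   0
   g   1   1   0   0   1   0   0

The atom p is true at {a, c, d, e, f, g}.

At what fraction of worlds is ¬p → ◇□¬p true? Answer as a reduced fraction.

a: ¬p is F, ◇□¬p is F. ✓
b: ¬p is T, ◇□¬p is F. ✗
c: ¬p is F, ◇□¬p is F. ✓
d: ¬p is F, ◇□¬p is F. ✓
e: ¬p is F, ◇□¬p is F. ✓
f: ¬p is F, ◇□¬p is F. ✓
g: ¬p is F, ◇□¬p is F. ✓
That's 6 of 7 worlds, so 6/7.

6/7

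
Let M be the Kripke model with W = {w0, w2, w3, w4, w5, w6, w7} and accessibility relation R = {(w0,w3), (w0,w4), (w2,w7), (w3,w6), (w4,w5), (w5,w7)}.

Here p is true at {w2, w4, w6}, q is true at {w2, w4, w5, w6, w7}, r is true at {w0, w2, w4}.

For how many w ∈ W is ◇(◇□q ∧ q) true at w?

w0: successors {w3, w4}; ◇□q ∧ q there: w3:F, w4:T. ✓
w2: successors {w7}; ◇□q ∧ q there: w7:F. ✗
w3: successors {w6}; ◇□q ∧ q there: w6:F. ✗
w4: successors {w5}; ◇□q ∧ q there: w5:T. ✓
w5: successors {w7}; ◇□q ∧ q there: w7:F. ✗
w6: no successors, so ◇(◇□q ∧ q) fails. ✗
w7: no successors, so ◇(◇□q ∧ q) fails. ✗
Satisfying worlds: {w0, w4}.

2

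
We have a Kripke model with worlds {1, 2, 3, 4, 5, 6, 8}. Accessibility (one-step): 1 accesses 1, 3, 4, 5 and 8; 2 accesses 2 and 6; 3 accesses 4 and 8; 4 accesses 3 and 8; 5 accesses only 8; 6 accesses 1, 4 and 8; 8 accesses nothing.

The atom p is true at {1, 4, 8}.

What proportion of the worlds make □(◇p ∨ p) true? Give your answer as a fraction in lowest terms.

1: successors {1, 3, 4, 5, 8}; ◇p ∨ p there: 1:T, 3:T, 4:T, 5:T, 8:T. ✓
2: successors {2, 6}; ◇p ∨ p there: 2:F, 6:T. ✗
3: successors {4, 8}; ◇p ∨ p there: 4:T, 8:T. ✓
4: successors {3, 8}; ◇p ∨ p there: 3:T, 8:T. ✓
5: successors {8}; ◇p ∨ p there: 8:T. ✓
6: successors {1, 4, 8}; ◇p ∨ p there: 1:T, 4:T, 8:T. ✓
8: no successors, so □(◇p ∨ p) holds vacuously. ✓
That's 6 of 7 worlds, so 6/7.

6/7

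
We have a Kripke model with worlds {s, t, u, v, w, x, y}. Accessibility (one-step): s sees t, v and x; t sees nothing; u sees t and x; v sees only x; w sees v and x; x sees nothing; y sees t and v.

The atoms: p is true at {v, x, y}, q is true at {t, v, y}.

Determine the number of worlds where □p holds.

4

s: successors {t, v, x}; p there: t:F, v:T, x:T. ✗
t: no successors, so □p holds vacuously. ✓
u: successors {t, x}; p there: t:F, x:T. ✗
v: successors {x}; p there: x:T. ✓
w: successors {v, x}; p there: v:T, x:T. ✓
x: no successors, so □p holds vacuously. ✓
y: successors {t, v}; p there: t:F, v:T. ✗
Satisfying worlds: {t, v, w, x}.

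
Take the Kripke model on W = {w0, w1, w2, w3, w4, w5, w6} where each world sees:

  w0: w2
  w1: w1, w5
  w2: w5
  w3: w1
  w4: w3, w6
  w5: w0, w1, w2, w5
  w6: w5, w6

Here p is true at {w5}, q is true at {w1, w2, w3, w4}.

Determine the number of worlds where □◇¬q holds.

w0: successors {w2}; ◇¬q there: w2:T. ✓
w1: successors {w1, w5}; ◇¬q there: w1:T, w5:T. ✓
w2: successors {w5}; ◇¬q there: w5:T. ✓
w3: successors {w1}; ◇¬q there: w1:T. ✓
w4: successors {w3, w6}; ◇¬q there: w3:F, w6:T. ✗
w5: successors {w0, w1, w2, w5}; ◇¬q there: w0:F, w1:T, w2:T, w5:T. ✗
w6: successors {w5, w6}; ◇¬q there: w5:T, w6:T. ✓
Satisfying worlds: {w0, w1, w2, w3, w6}.

5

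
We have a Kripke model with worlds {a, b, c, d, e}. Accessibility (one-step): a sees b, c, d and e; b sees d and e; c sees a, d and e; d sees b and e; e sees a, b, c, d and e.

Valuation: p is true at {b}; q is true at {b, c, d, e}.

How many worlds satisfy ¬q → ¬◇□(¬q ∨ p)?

a: ¬q is T, ¬◇□(¬q ∨ p) is T. ✓
b: ¬q is F, ¬◇□(¬q ∨ p) is T. ✓
c: ¬q is F, ¬◇□(¬q ∨ p) is T. ✓
d: ¬q is F, ¬◇□(¬q ∨ p) is T. ✓
e: ¬q is F, ¬◇□(¬q ∨ p) is T. ✓
Satisfying worlds: {a, b, c, d, e}.

5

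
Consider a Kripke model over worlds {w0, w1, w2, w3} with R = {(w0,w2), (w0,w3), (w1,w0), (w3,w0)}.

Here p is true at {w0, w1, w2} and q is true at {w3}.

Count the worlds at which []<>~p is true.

3

w0: successors {w2, w3}; <>~p there: w2:F, w3:F. ✗
w1: successors {w0}; <>~p there: w0:T. ✓
w2: no successors, so []<>~p holds vacuously. ✓
w3: successors {w0}; <>~p there: w0:T. ✓
Satisfying worlds: {w1, w2, w3}.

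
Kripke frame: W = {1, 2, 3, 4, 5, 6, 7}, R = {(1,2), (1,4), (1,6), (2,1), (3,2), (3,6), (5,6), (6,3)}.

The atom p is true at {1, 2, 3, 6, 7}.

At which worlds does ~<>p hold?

{4, 7}

1: <>p is T. ✗
2: <>p is T. ✗
3: <>p is T. ✗
4: <>p is F. ✓
5: <>p is T. ✗
6: <>p is T. ✗
7: <>p is F. ✓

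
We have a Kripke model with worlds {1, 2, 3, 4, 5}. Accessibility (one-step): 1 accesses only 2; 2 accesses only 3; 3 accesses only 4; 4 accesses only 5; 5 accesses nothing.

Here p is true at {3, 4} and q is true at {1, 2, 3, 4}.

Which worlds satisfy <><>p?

1: successors {2}; <>p there: 2:T. ✓
2: successors {3}; <>p there: 3:T. ✓
3: successors {4}; <>p there: 4:F. ✗
4: successors {5}; <>p there: 5:F. ✗
5: no successors, so <><>p fails. ✗

{1, 2}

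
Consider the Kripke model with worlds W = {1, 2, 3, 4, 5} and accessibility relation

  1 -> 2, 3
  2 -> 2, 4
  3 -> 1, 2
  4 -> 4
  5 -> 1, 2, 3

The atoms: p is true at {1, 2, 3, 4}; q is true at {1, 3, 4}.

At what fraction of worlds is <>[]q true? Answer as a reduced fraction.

1: successors {2, 3}; []q there: 2:F, 3:F. ✗
2: successors {2, 4}; []q there: 2:F, 4:T. ✓
3: successors {1, 2}; []q there: 1:F, 2:F. ✗
4: successors {4}; []q there: 4:T. ✓
5: successors {1, 2, 3}; []q there: 1:F, 2:F, 3:F. ✗
That's 2 of 5 worlds, so 2/5.

2/5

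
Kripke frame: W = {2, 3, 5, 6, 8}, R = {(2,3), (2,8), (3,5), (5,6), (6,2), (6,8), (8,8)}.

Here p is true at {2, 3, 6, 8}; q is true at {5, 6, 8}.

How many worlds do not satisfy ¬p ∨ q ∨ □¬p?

2: ¬p ∨ q is F, □¬p is F. ✗
3: ¬p ∨ q is F, □¬p is T. ✓
5: ¬p ∨ q is T, □¬p is F. ✓
6: ¬p ∨ q is T, □¬p is F. ✓
8: ¬p ∨ q is T, □¬p is F. ✓
Satisfying worlds: {3, 5, 6, 8}.
So ¬p ∨ q ∨ □¬p fails at the other 1 world.

1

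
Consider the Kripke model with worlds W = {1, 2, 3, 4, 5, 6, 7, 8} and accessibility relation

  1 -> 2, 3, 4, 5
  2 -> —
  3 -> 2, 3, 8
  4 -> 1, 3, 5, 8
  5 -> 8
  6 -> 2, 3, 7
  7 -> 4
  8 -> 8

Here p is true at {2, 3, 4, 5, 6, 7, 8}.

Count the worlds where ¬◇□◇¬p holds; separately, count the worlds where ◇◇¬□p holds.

For ¬◇□◇¬p:
1: ◇□◇¬p is T. ✗
2: ◇□◇¬p is F. ✓
3: ◇□◇¬p is T. ✗
4: ◇□◇¬p is F. ✓
5: ◇□◇¬p is F. ✓
6: ◇□◇¬p is T. ✗
7: ◇□◇¬p is F. ✓
8: ◇□◇¬p is F. ✓
— 5 worlds.
For ◇◇¬□p:
1: successors {2, 3, 4, 5}; ◇¬□p there: 2:F, 3:F, 4:F, 5:F. ✗
2: no successors, so ◇◇¬□p fails. ✗
3: successors {2, 3, 8}; ◇¬□p there: 2:F, 3:F, 8:F. ✗
4: successors {1, 3, 5, 8}; ◇¬□p there: 1:T, 3:F, 5:F, 8:F. ✓
5: successors {8}; ◇¬□p there: 8:F. ✗
6: successors {2, 3, 7}; ◇¬□p there: 2:F, 3:F, 7:T. ✓
7: successors {4}; ◇¬□p there: 4:F. ✗
8: successors {8}; ◇¬□p there: 8:F. ✗
— 2 worlds.

5 and 2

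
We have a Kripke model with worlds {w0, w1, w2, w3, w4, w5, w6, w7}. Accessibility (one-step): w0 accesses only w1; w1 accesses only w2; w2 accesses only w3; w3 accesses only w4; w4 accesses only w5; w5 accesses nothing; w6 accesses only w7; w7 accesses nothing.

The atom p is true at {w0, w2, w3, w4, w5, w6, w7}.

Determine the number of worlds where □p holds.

w0: successors {w1}; p there: w1:F. ✗
w1: successors {w2}; p there: w2:T. ✓
w2: successors {w3}; p there: w3:T. ✓
w3: successors {w4}; p there: w4:T. ✓
w4: successors {w5}; p there: w5:T. ✓
w5: no successors, so □p holds vacuously. ✓
w6: successors {w7}; p there: w7:T. ✓
w7: no successors, so □p holds vacuously. ✓
Satisfying worlds: {w1, w2, w3, w4, w5, w6, w7}.

7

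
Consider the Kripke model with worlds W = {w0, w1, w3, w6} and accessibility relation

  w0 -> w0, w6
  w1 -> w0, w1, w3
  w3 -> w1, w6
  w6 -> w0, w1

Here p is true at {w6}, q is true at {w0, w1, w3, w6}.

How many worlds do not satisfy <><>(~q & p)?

4

w0: successors {w0, w6}; <>(~q & p) there: w0:F, w6:F. ✗
w1: successors {w0, w1, w3}; <>(~q & p) there: w0:F, w1:F, w3:F. ✗
w3: successors {w1, w6}; <>(~q & p) there: w1:F, w6:F. ✗
w6: successors {w0, w1}; <>(~q & p) there: w0:F, w1:F. ✗
Satisfying worlds: ∅.
So <><>(~q & p) fails at the other 4 worlds.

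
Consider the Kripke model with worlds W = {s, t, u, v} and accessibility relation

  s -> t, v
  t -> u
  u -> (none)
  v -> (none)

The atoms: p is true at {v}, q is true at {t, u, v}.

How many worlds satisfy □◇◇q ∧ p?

s: □◇◇q is F, p is F. ✗
t: □◇◇q is F, p is F. ✗
u: □◇◇q is T, p is F. ✗
v: □◇◇q is T, p is T. ✓
Satisfying worlds: {v}.

1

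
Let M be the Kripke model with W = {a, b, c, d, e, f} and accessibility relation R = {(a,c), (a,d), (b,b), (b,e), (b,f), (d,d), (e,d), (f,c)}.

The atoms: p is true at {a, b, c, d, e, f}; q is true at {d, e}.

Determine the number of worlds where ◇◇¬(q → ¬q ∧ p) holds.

4

a: successors {c, d}; ◇¬(q → ¬q ∧ p) there: c:F, d:T. ✓
b: successors {b, e, f}; ◇¬(q → ¬q ∧ p) there: b:T, e:T, f:F. ✓
c: no successors, so ◇◇¬(q → ¬q ∧ p) fails. ✗
d: successors {d}; ◇¬(q → ¬q ∧ p) there: d:T. ✓
e: successors {d}; ◇¬(q → ¬q ∧ p) there: d:T. ✓
f: successors {c}; ◇¬(q → ¬q ∧ p) there: c:F. ✗
Satisfying worlds: {a, b, d, e}.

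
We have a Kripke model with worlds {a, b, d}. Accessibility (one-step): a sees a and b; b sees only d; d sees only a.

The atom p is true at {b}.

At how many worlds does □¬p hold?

2

a: successors {a, b}; ¬p there: a:T, b:F. ✗
b: successors {d}; ¬p there: d:T. ✓
d: successors {a}; ¬p there: a:T. ✓
Satisfying worlds: {b, d}.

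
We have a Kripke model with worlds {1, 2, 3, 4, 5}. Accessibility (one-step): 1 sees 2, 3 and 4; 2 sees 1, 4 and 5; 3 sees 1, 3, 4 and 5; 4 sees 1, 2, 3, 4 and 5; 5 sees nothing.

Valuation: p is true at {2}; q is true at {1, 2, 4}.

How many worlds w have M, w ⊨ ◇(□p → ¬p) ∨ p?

4

1: ◇(□p → ¬p) is T, p is F. ✓
2: ◇(□p → ¬p) is T, p is T. ✓
3: ◇(□p → ¬p) is T, p is F. ✓
4: ◇(□p → ¬p) is T, p is F. ✓
5: ◇(□p → ¬p) is F, p is F. ✗
Satisfying worlds: {1, 2, 3, 4}.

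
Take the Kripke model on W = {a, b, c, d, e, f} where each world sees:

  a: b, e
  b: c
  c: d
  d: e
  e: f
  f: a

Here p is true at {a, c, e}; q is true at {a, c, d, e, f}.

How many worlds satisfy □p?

3

a: successors {b, e}; p there: b:F, e:T. ✗
b: successors {c}; p there: c:T. ✓
c: successors {d}; p there: d:F. ✗
d: successors {e}; p there: e:T. ✓
e: successors {f}; p there: f:F. ✗
f: successors {a}; p there: a:T. ✓
Satisfying worlds: {b, d, f}.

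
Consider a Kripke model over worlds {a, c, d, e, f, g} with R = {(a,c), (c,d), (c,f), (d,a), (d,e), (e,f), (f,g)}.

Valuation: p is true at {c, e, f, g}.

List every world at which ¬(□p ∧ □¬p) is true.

{a, c, d, e, f}

a: □p ∧ □¬p is F. ✓
c: □p ∧ □¬p is F. ✓
d: □p ∧ □¬p is F. ✓
e: □p ∧ □¬p is F. ✓
f: □p ∧ □¬p is F. ✓
g: □p ∧ □¬p is T. ✗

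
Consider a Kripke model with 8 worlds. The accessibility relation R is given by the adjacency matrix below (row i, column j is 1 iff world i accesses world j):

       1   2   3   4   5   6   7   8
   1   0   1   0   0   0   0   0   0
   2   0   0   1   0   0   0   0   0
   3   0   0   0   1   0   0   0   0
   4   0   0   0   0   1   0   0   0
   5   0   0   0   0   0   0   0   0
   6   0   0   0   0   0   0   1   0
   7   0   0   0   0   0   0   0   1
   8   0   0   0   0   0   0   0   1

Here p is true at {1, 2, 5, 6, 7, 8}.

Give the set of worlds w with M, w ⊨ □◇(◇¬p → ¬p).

1: successors {2}; ◇(◇¬p → ¬p) there: 2:T. ✓
2: successors {3}; ◇(◇¬p → ¬p) there: 3:T. ✓
3: successors {4}; ◇(◇¬p → ¬p) there: 4:T. ✓
4: successors {5}; ◇(◇¬p → ¬p) there: 5:F. ✗
5: no successors, so □◇(◇¬p → ¬p) holds vacuously. ✓
6: successors {7}; ◇(◇¬p → ¬p) there: 7:T. ✓
7: successors {8}; ◇(◇¬p → ¬p) there: 8:T. ✓
8: successors {8}; ◇(◇¬p → ¬p) there: 8:T. ✓

{1, 2, 3, 5, 6, 7, 8}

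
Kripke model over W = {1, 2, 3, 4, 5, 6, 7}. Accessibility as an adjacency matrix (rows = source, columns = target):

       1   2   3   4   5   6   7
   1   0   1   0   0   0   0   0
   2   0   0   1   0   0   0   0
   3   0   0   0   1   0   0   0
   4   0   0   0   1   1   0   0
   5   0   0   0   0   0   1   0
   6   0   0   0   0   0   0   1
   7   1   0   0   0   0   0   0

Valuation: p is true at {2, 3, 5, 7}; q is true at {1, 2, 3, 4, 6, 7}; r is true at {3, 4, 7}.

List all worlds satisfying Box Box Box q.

1: successors {2}; Box Box q there: 2:T. ✓
2: successors {3}; Box Box q there: 3:F. ✗
3: successors {4}; Box Box q there: 4:F. ✗
4: successors {4, 5}; Box Box q there: 4:F, 5:T. ✗
5: successors {6}; Box Box q there: 6:T. ✓
6: successors {7}; Box Box q there: 7:T. ✓
7: successors {1}; Box Box q there: 1:T. ✓

{1, 5, 6, 7}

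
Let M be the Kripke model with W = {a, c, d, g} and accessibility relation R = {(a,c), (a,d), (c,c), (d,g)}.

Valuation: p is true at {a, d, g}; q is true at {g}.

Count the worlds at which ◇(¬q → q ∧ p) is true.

a: successors {c, d}; ¬q → q ∧ p there: c:F, d:F. ✗
c: successors {c}; ¬q → q ∧ p there: c:F. ✗
d: successors {g}; ¬q → q ∧ p there: g:T. ✓
g: no successors, so ◇(¬q → q ∧ p) fails. ✗
Satisfying worlds: {d}.

1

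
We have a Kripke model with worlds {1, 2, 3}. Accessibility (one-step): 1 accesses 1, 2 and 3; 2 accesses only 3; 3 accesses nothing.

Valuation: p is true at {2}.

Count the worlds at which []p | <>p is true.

2

1: []p is F, <>p is T. ✓
2: []p is F, <>p is F. ✗
3: []p is T, <>p is F. ✓
Satisfying worlds: {1, 3}.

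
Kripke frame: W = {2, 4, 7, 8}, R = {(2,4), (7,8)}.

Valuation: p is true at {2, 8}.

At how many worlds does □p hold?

2: successors {4}; p there: 4:F. ✗
4: no successors, so □p holds vacuously. ✓
7: successors {8}; p there: 8:T. ✓
8: no successors, so □p holds vacuously. ✓
Satisfying worlds: {4, 7, 8}.

3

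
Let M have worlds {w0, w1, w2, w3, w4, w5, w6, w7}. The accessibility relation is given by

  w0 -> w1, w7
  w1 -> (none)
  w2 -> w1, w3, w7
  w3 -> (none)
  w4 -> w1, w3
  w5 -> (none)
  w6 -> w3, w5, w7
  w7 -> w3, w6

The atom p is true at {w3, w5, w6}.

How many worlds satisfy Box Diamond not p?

3

w0: successors {w1, w7}; Diamond not p there: w1:F, w7:F. ✗
w1: no successors, so Box Diamond not p holds vacuously. ✓
w2: successors {w1, w3, w7}; Diamond not p there: w1:F, w3:F, w7:F. ✗
w3: no successors, so Box Diamond not p holds vacuously. ✓
w4: successors {w1, w3}; Diamond not p there: w1:F, w3:F. ✗
w5: no successors, so Box Diamond not p holds vacuously. ✓
w6: successors {w3, w5, w7}; Diamond not p there: w3:F, w5:F, w7:F. ✗
w7: successors {w3, w6}; Diamond not p there: w3:F, w6:T. ✗
Satisfying worlds: {w1, w3, w5}.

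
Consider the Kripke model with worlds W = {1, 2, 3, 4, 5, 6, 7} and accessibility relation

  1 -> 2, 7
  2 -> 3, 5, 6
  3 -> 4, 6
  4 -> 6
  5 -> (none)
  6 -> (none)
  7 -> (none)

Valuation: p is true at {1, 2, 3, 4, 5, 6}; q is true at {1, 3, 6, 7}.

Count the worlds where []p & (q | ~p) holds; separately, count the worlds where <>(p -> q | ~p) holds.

3 and 4

For []p & (q | ~p):
1: []p is F, q | ~p is T. ✗
2: []p is T, q | ~p is F. ✗
3: []p is T, q | ~p is T. ✓
4: []p is T, q | ~p is F. ✗
5: []p is T, q | ~p is F. ✗
6: []p is T, q | ~p is T. ✓
7: []p is T, q | ~p is T. ✓
— 3 worlds.
For <>(p -> q | ~p):
1: successors {2, 7}; p -> q | ~p there: 2:F, 7:T. ✓
2: successors {3, 5, 6}; p -> q | ~p there: 3:T, 5:F, 6:T. ✓
3: successors {4, 6}; p -> q | ~p there: 4:F, 6:T. ✓
4: successors {6}; p -> q | ~p there: 6:T. ✓
5: no successors, so <>(p -> q | ~p) fails. ✗
6: no successors, so <>(p -> q | ~p) fails. ✗
7: no successors, so <>(p -> q | ~p) fails. ✗
— 4 worlds.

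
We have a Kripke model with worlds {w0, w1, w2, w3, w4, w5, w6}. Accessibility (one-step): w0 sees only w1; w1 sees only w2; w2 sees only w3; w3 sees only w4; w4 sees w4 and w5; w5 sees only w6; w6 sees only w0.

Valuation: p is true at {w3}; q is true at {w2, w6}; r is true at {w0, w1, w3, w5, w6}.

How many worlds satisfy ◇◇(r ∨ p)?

w0: successors {w1}; ◇(r ∨ p) there: w1:F. ✗
w1: successors {w2}; ◇(r ∨ p) there: w2:T. ✓
w2: successors {w3}; ◇(r ∨ p) there: w3:F. ✗
w3: successors {w4}; ◇(r ∨ p) there: w4:T. ✓
w4: successors {w4, w5}; ◇(r ∨ p) there: w4:T, w5:T. ✓
w5: successors {w6}; ◇(r ∨ p) there: w6:T. ✓
w6: successors {w0}; ◇(r ∨ p) there: w0:T. ✓
Satisfying worlds: {w1, w3, w4, w5, w6}.

5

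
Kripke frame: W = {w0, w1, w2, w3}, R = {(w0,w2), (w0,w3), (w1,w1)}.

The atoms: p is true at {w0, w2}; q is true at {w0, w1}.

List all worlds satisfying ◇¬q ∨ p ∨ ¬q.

{w0, w2, w3}

w0: ◇¬q is T, p ∨ ¬q is T. ✓
w1: ◇¬q is F, p ∨ ¬q is F. ✗
w2: ◇¬q is F, p ∨ ¬q is T. ✓
w3: ◇¬q is F, p ∨ ¬q is T. ✓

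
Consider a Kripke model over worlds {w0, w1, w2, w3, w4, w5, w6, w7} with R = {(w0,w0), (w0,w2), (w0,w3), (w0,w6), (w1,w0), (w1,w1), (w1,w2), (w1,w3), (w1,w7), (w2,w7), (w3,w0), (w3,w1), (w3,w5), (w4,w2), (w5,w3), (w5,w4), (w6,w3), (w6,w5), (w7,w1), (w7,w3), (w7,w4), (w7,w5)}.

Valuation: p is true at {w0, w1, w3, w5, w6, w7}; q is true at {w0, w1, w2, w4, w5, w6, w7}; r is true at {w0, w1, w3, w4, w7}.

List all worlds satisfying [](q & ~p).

w0: successors {w0, w2, w3, w6}; q & ~p there: w0:F, w2:T, w3:F, w6:F. ✗
w1: successors {w0, w1, w2, w3, w7}; q & ~p there: w0:F, w1:F, w2:T, w3:F, w7:F. ✗
w2: successors {w7}; q & ~p there: w7:F. ✗
w3: successors {w0, w1, w5}; q & ~p there: w0:F, w1:F, w5:F. ✗
w4: successors {w2}; q & ~p there: w2:T. ✓
w5: successors {w3, w4}; q & ~p there: w3:F, w4:T. ✗
w6: successors {w3, w5}; q & ~p there: w3:F, w5:F. ✗
w7: successors {w1, w3, w4, w5}; q & ~p there: w1:F, w3:F, w4:T, w5:F. ✗

{w4}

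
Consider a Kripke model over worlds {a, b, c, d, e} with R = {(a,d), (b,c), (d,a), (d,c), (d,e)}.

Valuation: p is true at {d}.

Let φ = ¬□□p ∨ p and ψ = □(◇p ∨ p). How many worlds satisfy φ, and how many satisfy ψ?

For ¬□□p ∨ p:
a: ¬□□p is T, p is F. ✓
b: ¬□□p is F, p is F. ✗
c: ¬□□p is F, p is F. ✗
d: ¬□□p is F, p is T. ✓
e: ¬□□p is F, p is F. ✗
— 2 worlds.
For □(◇p ∨ p):
a: successors {d}; ◇p ∨ p there: d:T. ✓
b: successors {c}; ◇p ∨ p there: c:F. ✗
c: no successors, so □(◇p ∨ p) holds vacuously. ✓
d: successors {a, c, e}; ◇p ∨ p there: a:T, c:F, e:F. ✗
e: no successors, so □(◇p ∨ p) holds vacuously. ✓
— 3 worlds.

2 and 3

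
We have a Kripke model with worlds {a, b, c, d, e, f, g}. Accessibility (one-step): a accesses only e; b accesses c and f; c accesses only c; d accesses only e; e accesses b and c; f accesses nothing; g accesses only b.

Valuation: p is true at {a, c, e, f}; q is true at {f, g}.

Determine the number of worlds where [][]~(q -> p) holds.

1

a: successors {e}; []~(q -> p) there: e:F. ✗
b: successors {c, f}; []~(q -> p) there: c:F, f:T. ✗
c: successors {c}; []~(q -> p) there: c:F. ✗
d: successors {e}; []~(q -> p) there: e:F. ✗
e: successors {b, c}; []~(q -> p) there: b:F, c:F. ✗
f: no successors, so [][]~(q -> p) holds vacuously. ✓
g: successors {b}; []~(q -> p) there: b:F. ✗
Satisfying worlds: {f}.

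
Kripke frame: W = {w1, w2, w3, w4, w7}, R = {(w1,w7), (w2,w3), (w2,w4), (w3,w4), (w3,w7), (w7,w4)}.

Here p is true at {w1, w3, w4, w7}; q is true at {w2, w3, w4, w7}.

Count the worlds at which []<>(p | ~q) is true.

w1: successors {w7}; <>(p | ~q) there: w7:T. ✓
w2: successors {w3, w4}; <>(p | ~q) there: w3:T, w4:F. ✗
w3: successors {w4, w7}; <>(p | ~q) there: w4:F, w7:T. ✗
w4: no successors, so []<>(p | ~q) holds vacuously. ✓
w7: successors {w4}; <>(p | ~q) there: w4:F. ✗
Satisfying worlds: {w1, w4}.

2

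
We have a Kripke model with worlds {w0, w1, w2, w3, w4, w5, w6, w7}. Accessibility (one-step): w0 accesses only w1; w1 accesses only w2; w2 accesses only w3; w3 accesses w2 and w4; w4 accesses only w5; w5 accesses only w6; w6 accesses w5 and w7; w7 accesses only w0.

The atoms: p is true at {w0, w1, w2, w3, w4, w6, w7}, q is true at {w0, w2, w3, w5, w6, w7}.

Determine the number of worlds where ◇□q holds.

w0: successors {w1}; □q there: w1:T. ✓
w1: successors {w2}; □q there: w2:T. ✓
w2: successors {w3}; □q there: w3:F. ✗
w3: successors {w2, w4}; □q there: w2:T, w4:T. ✓
w4: successors {w5}; □q there: w5:T. ✓
w5: successors {w6}; □q there: w6:T. ✓
w6: successors {w5, w7}; □q there: w5:T, w7:T. ✓
w7: successors {w0}; □q there: w0:F. ✗
Satisfying worlds: {w0, w1, w3, w4, w5, w6}.

6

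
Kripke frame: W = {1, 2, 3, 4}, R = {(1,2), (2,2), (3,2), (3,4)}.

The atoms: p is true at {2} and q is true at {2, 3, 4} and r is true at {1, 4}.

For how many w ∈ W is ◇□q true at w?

1: successors {2}; □q there: 2:T. ✓
2: successors {2}; □q there: 2:T. ✓
3: successors {2, 4}; □q there: 2:T, 4:T. ✓
4: no successors, so ◇□q fails. ✗
Satisfying worlds: {1, 2, 3}.

3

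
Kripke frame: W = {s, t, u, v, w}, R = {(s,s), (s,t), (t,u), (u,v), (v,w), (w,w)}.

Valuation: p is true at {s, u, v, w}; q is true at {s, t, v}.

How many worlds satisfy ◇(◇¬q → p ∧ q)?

s: successors {s, t}; ◇¬q → p ∧ q there: s:T, t:F. ✓
t: successors {u}; ◇¬q → p ∧ q there: u:T. ✓
u: successors {v}; ◇¬q → p ∧ q there: v:T. ✓
v: successors {w}; ◇¬q → p ∧ q there: w:F. ✗
w: successors {w}; ◇¬q → p ∧ q there: w:F. ✗
Satisfying worlds: {s, t, u}.

3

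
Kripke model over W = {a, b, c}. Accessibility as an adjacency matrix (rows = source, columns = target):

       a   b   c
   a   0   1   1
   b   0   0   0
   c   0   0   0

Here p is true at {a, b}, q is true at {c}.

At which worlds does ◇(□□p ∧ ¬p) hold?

a: successors {b, c}; □□p ∧ ¬p there: b:F, c:T. ✓
b: no successors, so ◇(□□p ∧ ¬p) fails. ✗
c: no successors, so ◇(□□p ∧ ¬p) fails. ✗

{a}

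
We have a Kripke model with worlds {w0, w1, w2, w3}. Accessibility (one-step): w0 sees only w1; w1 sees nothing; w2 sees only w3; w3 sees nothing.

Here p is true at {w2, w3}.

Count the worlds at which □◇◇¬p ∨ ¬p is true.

w0: □◇◇¬p is F, ¬p is T. ✓
w1: □◇◇¬p is T, ¬p is T. ✓
w2: □◇◇¬p is F, ¬p is F. ✗
w3: □◇◇¬p is T, ¬p is F. ✓
Satisfying worlds: {w0, w1, w3}.

3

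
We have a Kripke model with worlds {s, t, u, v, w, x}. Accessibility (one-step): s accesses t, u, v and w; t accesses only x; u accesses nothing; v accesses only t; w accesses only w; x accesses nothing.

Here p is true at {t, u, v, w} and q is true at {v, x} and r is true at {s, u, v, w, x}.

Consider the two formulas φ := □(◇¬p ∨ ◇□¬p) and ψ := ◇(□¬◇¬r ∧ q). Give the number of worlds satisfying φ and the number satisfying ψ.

3 and 2

For □(◇¬p ∨ ◇□¬p):
s: successors {t, u, v, w}; ◇¬p ∨ ◇□¬p there: t:T, u:F, v:T, w:F. ✗
t: successors {x}; ◇¬p ∨ ◇□¬p there: x:F. ✗
u: no successors, so □(◇¬p ∨ ◇□¬p) holds vacuously. ✓
v: successors {t}; ◇¬p ∨ ◇□¬p there: t:T. ✓
w: successors {w}; ◇¬p ∨ ◇□¬p there: w:F. ✗
x: no successors, so □(◇¬p ∨ ◇□¬p) holds vacuously. ✓
— 3 worlds.
For ◇(□¬◇¬r ∧ q):
s: successors {t, u, v, w}; □¬◇¬r ∧ q there: t:F, u:F, v:T, w:F. ✓
t: successors {x}; □¬◇¬r ∧ q there: x:T. ✓
u: no successors, so ◇(□¬◇¬r ∧ q) fails. ✗
v: successors {t}; □¬◇¬r ∧ q there: t:F. ✗
w: successors {w}; □¬◇¬r ∧ q there: w:F. ✗
x: no successors, so ◇(□¬◇¬r ∧ q) fails. ✗
— 2 worlds.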